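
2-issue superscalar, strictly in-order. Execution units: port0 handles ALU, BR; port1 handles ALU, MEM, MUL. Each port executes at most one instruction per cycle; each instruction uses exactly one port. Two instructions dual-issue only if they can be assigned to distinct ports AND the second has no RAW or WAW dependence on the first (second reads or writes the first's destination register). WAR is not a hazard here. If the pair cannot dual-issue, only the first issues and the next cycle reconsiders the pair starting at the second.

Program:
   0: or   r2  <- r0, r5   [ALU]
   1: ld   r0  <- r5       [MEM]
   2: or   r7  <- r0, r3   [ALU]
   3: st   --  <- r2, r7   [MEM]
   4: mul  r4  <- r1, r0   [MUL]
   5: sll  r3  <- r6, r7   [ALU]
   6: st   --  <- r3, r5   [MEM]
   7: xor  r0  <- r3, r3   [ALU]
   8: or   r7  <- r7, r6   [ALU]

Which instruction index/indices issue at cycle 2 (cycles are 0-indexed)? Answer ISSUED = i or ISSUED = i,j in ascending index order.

c0: i0+i1 or.ALU+ld.MEM  dual
c1: i2 or.ALU  RAW r7
c2: i3 st.MEM  no-port MEM/MUL
c3: i4+i5 mul.MUL+sll.ALU  dual
c4: i6+i7 st.MEM+xor.ALU  dual
c5: i8 or.ALU  tail

ISSUED = 3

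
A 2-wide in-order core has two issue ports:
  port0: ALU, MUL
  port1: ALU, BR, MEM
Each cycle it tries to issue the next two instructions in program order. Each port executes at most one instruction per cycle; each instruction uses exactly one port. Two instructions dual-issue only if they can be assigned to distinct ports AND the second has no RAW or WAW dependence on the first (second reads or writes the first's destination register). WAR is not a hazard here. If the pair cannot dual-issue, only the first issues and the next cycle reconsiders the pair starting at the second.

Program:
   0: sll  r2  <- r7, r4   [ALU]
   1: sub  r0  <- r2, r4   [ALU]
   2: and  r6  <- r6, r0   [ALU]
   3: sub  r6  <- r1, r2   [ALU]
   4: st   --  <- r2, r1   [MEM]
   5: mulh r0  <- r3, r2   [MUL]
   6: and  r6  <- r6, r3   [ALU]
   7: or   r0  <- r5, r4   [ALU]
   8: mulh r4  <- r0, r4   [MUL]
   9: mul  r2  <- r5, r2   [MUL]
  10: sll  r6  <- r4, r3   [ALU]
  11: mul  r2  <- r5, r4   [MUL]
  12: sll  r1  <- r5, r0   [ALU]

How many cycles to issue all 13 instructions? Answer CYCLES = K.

CYCLES = 9

0. sll.ALU @i0  | RAW r2
1. sub.ALU @i1  | RAW r0
2. and.ALU @i2  | WAW r6
3. sub.ALU st.MEM @i3,i4  | dual
4. mulh.MUL and.ALU @i5,i6  | dual
5. or.ALU @i7  | RAW r0
6. mulh.MUL @i8  | no-port MUL/MUL
7. mul.MUL sll.ALU @i9,i10  | dual
8. mul.MUL sll.ALU @i11,i12  | dual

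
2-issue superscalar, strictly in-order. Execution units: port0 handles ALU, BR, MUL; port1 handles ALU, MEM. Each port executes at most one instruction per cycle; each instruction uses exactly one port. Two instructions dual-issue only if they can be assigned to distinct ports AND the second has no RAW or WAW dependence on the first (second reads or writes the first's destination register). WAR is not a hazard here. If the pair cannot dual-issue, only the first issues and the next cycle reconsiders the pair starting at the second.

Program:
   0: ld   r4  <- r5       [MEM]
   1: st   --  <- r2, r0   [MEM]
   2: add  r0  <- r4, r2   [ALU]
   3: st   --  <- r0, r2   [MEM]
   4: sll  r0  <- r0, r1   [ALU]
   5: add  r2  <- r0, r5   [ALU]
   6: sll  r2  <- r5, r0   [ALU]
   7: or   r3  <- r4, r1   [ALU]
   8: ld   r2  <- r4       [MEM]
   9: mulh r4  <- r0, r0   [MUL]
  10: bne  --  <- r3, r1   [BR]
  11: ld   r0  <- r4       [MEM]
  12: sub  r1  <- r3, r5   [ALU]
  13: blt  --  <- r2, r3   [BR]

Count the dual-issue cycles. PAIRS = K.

PAIRS = 6

[0] i0  ld.MEM  -- no-port MEM/MEM
[1] i1,i2  st.MEM add.ALU  -- 2-wide
[2] i3,i4  st.MEM sll.ALU  -- 2-wide
[3] i5  add.ALU  -- WAW r2
[4] i6,i7  sll.ALU or.ALU  -- 2-wide
[5] i8,i9  ld.MEM mulh.MUL  -- 2-wide
[6] i10,i11  bne.BR ld.MEM  -- 2-wide
[7] i12,i13  sub.ALU blt.BR  -- 2-wide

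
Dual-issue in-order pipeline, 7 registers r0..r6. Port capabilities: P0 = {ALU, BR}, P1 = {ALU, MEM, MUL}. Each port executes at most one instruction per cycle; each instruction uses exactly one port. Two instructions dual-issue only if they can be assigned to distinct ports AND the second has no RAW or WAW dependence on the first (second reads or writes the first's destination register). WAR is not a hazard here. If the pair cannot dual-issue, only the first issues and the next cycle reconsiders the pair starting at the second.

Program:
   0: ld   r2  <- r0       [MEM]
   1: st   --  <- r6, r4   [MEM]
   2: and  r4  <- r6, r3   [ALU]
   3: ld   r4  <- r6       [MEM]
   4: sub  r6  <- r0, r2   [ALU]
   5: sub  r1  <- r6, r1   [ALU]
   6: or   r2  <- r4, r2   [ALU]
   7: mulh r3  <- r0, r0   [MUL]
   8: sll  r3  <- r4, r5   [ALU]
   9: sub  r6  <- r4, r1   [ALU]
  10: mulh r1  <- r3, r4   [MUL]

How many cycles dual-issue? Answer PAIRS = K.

PAIRS = 4

  cy0 -> i0 (ld) no-port MEM/MEM
  cy1 -> i1&i2 (st+and) 2-wide
  cy2 -> i3&i4 (ld+sub) 2-wide
  cy3 -> i5&i6 (sub+or) 2-wide
  cy4 -> i7 (mulh) WAW r3
  cy5 -> i8&i9 (sll+sub) 2-wide
  cy6 -> i10 (mulh) tail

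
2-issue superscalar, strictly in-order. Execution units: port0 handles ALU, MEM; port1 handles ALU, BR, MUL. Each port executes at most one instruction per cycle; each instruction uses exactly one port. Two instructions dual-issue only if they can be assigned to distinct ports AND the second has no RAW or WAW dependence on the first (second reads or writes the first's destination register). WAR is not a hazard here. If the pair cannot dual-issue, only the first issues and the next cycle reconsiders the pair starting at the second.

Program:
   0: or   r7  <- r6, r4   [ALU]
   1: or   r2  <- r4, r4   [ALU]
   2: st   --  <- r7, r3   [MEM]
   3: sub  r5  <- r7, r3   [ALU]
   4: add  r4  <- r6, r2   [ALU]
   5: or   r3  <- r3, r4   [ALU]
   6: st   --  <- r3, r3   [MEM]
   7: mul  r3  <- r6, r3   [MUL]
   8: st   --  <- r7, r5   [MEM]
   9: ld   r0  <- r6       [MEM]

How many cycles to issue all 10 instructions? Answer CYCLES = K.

#0 head=0: or.ALU/or.ALU i0+i1 2-wide
#1 head=2: st.MEM/sub.ALU i2+i3 2-wide
#2 head=4: add.ALU i4 RAW r4
#3 head=5: or.ALU i5 RAW r3
#4 head=6: st.MEM/mul.MUL i6+i7 2-wide
#5 head=8: st.MEM i8 no-port MEM/MEM
#6 head=9: ld.MEM i9 tail

CYCLES = 7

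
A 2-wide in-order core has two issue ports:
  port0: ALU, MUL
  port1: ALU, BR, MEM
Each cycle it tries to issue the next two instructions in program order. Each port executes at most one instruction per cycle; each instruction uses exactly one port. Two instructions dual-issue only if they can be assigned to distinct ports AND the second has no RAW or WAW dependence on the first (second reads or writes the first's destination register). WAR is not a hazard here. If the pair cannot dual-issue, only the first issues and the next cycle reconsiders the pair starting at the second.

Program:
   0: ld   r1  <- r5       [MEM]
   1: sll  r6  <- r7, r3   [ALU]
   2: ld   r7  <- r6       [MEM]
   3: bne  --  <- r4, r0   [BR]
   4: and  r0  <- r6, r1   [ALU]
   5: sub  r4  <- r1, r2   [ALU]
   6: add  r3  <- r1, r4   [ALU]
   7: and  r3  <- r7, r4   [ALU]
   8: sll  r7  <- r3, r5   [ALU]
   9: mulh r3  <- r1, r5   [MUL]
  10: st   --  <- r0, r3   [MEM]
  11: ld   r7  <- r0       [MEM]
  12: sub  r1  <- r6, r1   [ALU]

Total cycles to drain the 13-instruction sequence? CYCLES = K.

#0 head=0: ld+sll i0+i1 pair
#1 head=2: ld i2 no-port MEM/BR
#2 head=3: bne+and i3+i4 pair
#3 head=5: sub i5 RAW r4
#4 head=6: add i6 WAW r3
#5 head=7: and i7 RAW r3
#6 head=8: sll+mulh i8+i9 pair
#7 head=10: st i10 no-port MEM/MEM
#8 head=11: ld+sub i11+i12 pair

CYCLES = 9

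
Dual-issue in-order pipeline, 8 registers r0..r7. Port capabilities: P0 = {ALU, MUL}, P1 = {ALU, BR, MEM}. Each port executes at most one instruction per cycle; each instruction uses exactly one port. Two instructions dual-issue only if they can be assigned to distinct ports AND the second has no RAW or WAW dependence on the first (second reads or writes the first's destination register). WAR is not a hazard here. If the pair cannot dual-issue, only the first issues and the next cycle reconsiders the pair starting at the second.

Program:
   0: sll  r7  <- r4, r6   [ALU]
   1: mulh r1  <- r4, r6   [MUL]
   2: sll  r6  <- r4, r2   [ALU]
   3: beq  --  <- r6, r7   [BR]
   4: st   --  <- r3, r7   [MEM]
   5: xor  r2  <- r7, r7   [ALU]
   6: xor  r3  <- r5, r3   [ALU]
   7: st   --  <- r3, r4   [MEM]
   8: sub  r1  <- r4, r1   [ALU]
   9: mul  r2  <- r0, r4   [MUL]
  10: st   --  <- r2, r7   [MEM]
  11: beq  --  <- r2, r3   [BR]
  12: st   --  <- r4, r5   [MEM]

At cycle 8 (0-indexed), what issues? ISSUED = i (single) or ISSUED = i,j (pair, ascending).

  cy0 -> i0,i1 (sll+mulh) 2-wide
  cy1 -> i2 (sll) RAW r6
  cy2 -> i3 (beq) no-port BR/MEM
  cy3 -> i4,i5 (st+xor) 2-wide
  cy4 -> i6 (xor) RAW r3
  cy5 -> i7,i8 (st+sub) 2-wide
  cy6 -> i9 (mul) RAW r2
  cy7 -> i10 (st) no-port MEM/BR
  cy8 -> i11 (beq) no-port BR/MEM
  cy9 -> i12 (st) tail

ISSUED = 11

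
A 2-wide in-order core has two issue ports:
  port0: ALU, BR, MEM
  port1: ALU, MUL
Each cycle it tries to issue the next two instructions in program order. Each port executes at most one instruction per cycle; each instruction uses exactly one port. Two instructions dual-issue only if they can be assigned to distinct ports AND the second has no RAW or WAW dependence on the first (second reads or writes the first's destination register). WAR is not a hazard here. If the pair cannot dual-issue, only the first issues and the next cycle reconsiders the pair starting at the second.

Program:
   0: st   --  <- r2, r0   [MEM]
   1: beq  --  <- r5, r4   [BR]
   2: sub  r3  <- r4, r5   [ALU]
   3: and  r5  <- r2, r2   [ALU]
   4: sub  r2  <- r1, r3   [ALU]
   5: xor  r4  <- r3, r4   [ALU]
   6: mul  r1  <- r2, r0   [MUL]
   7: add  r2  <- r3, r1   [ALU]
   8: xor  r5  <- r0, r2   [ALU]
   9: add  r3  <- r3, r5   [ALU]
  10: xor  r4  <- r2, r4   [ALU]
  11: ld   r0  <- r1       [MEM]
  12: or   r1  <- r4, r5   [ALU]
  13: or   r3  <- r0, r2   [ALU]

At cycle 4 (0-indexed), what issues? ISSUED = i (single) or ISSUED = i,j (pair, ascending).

ISSUED = 7

#0 head=0: st.MEM i0 no-port MEM/BR
#1 head=1: beq.BR+sub.ALU i1,i2 2-wide
#2 head=3: and.ALU+sub.ALU i3,i4 2-wide
#3 head=5: xor.ALU+mul.MUL i5,i6 2-wide
#4 head=7: add.ALU i7 RAW r2
#5 head=8: xor.ALU i8 RAW r5
#6 head=9: add.ALU+xor.ALU i9,i10 2-wide
#7 head=11: ld.MEM+or.ALU i11,i12 2-wide
#8 head=13: or.ALU i13 tail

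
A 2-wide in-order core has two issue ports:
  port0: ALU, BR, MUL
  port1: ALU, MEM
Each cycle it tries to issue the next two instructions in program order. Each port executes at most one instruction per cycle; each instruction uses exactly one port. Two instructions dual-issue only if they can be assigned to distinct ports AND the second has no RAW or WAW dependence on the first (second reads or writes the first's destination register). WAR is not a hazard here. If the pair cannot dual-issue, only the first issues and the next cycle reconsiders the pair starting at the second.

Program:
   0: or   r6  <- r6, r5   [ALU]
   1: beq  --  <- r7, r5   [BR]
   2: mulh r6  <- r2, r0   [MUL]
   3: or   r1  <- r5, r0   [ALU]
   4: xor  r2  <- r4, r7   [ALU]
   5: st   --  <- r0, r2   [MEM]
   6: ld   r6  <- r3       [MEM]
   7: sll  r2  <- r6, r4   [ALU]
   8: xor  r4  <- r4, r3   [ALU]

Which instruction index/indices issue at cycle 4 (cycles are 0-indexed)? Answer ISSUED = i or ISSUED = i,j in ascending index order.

ISSUED = 6

0. or.ALU;beq.BR @i0+i1  | dual
1. mulh.MUL;or.ALU @i2+i3  | dual
2. xor.ALU @i4  | RAW r2
3. st.MEM @i5  | no-port MEM/MEM
4. ld.MEM @i6  | RAW r6
5. sll.ALU;xor.ALU @i7+i8  | dual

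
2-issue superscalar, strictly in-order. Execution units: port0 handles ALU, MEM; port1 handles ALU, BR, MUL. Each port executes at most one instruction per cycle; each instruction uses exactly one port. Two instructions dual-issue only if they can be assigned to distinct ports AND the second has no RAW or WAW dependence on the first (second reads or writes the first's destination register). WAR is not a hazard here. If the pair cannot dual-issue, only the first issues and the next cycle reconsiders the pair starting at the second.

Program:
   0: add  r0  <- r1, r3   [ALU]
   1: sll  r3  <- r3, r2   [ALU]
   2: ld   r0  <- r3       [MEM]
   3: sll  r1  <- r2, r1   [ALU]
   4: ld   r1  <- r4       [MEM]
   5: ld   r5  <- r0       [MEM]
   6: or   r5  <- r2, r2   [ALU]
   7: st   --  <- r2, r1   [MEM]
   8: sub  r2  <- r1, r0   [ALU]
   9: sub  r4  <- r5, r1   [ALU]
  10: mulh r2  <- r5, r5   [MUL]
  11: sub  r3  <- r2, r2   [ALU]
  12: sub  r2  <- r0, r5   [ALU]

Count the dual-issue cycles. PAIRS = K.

PAIRS = 5

  cy0 -> i0+i1 (add+sll) dual
  cy1 -> i2+i3 (ld+sll) dual
  cy2 -> i4 (ld) no-port MEM/MEM
  cy3 -> i5 (ld) WAW r5
  cy4 -> i6+i7 (or+st) dual
  cy5 -> i8+i9 (sub+sub) dual
  cy6 -> i10 (mulh) RAW r2
  cy7 -> i11+i12 (sub+sub) dual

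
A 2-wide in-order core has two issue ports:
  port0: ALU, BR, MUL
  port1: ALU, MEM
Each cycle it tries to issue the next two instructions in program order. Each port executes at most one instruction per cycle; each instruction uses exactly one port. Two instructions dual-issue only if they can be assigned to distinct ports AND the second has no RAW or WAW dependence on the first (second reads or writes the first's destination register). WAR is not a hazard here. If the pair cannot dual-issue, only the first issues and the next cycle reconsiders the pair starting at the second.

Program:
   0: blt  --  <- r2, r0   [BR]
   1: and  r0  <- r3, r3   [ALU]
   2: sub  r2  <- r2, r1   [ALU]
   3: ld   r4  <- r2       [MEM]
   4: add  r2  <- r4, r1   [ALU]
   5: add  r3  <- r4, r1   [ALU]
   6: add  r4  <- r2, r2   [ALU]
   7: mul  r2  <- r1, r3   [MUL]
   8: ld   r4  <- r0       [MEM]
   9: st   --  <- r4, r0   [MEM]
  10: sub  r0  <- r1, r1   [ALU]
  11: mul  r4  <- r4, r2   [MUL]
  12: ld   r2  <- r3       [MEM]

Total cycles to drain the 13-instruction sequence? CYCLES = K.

CYCLES = 8

[0] i0&i1  blt+and  -- 2-wide
[1] i2  sub  -- RAW r2
[2] i3  ld  -- RAW r4
[3] i4&i5  add+add  -- 2-wide
[4] i6&i7  add+mul  -- 2-wide
[5] i8  ld  -- no-port MEM/MEM
[6] i9&i10  st+sub  -- 2-wide
[7] i11&i12  mul+ld  -- 2-wide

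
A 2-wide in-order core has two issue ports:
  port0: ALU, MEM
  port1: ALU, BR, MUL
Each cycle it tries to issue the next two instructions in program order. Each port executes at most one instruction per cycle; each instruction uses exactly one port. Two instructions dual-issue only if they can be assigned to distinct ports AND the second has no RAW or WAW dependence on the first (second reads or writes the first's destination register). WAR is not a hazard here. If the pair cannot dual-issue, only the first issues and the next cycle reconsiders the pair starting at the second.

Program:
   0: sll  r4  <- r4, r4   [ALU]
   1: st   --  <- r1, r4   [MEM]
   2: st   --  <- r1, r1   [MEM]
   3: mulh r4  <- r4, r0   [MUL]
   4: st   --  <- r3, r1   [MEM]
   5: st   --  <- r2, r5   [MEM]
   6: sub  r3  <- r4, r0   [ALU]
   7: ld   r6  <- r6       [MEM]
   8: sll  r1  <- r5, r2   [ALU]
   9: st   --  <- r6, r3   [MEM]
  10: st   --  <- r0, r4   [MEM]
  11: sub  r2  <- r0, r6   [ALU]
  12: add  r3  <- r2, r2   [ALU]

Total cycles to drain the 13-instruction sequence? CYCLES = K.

c0: i0 sll.ALU  RAW r4
c1: i1 st.MEM  no-port MEM/MEM
c2: i2/i3 st.MEM mulh.MUL  pair
c3: i4 st.MEM  no-port MEM/MEM
c4: i5/i6 st.MEM sub.ALU  pair
c5: i7/i8 ld.MEM sll.ALU  pair
c6: i9 st.MEM  no-port MEM/MEM
c7: i10/i11 st.MEM sub.ALU  pair
c8: i12 add.ALU  tail

CYCLES = 9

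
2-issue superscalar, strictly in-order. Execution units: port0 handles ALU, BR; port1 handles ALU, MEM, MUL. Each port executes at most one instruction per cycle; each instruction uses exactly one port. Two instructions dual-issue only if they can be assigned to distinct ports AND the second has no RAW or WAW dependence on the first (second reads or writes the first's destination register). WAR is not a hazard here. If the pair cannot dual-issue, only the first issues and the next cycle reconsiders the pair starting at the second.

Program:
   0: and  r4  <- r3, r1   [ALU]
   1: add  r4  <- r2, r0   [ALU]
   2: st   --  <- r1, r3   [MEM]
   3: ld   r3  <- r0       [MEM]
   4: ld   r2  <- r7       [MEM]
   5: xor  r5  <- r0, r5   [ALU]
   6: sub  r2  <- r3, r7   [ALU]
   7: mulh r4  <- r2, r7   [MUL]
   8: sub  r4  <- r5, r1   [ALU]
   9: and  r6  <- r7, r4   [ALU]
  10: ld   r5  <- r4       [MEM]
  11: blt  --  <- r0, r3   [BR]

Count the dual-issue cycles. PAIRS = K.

PAIRS = 3

t=0 i0:and.ALU ; WAW r4
t=1 i1/i2:add.ALU st.MEM ; pair
t=2 i3:ld.MEM ; no-port MEM/MEM
t=3 i4/i5:ld.MEM xor.ALU ; pair
t=4 i6:sub.ALU ; RAW r2
t=5 i7:mulh.MUL ; WAW r4
t=6 i8:sub.ALU ; RAW r4
t=7 i9/i10:and.ALU ld.MEM ; pair
t=8 i11:blt.BR ; tail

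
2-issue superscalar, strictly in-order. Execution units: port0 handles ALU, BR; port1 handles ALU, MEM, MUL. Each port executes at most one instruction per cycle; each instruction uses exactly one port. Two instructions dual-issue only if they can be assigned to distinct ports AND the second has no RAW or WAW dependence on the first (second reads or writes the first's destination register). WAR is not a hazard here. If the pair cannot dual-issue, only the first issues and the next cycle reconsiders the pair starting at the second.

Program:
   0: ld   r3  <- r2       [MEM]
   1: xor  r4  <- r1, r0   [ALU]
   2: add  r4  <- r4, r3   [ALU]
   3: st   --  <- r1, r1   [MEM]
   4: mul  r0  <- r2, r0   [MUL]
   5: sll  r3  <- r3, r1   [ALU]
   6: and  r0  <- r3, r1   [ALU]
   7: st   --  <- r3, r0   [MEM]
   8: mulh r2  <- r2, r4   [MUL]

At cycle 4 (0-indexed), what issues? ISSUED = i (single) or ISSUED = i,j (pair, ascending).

t=0 i0/i1:ld/xor ; 2-wide
t=1 i2/i3:add/st ; 2-wide
t=2 i4/i5:mul/sll ; 2-wide
t=3 i6:and ; RAW r0
t=4 i7:st ; no-port MEM/MUL
t=5 i8:mulh ; tail

ISSUED = 7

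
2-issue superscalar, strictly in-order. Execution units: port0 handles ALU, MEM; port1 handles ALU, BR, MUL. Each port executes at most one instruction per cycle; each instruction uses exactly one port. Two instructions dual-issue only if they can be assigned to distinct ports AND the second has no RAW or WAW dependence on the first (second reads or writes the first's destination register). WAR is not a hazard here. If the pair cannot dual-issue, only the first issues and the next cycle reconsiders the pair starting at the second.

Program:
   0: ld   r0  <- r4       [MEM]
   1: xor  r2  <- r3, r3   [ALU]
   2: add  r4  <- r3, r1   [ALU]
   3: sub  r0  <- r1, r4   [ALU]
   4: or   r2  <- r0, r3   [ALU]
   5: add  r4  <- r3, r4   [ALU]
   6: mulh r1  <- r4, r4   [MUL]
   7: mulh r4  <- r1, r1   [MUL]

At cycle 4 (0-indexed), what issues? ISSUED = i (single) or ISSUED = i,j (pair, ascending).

  cy0 -> i0&i1 (ld.MEM;xor.ALU) 2-wide
  cy1 -> i2 (add.ALU) RAW r4
  cy2 -> i3 (sub.ALU) RAW r0
  cy3 -> i4&i5 (or.ALU;add.ALU) 2-wide
  cy4 -> i6 (mulh.MUL) no-port MUL/MUL
  cy5 -> i7 (mulh.MUL) tail

ISSUED = 6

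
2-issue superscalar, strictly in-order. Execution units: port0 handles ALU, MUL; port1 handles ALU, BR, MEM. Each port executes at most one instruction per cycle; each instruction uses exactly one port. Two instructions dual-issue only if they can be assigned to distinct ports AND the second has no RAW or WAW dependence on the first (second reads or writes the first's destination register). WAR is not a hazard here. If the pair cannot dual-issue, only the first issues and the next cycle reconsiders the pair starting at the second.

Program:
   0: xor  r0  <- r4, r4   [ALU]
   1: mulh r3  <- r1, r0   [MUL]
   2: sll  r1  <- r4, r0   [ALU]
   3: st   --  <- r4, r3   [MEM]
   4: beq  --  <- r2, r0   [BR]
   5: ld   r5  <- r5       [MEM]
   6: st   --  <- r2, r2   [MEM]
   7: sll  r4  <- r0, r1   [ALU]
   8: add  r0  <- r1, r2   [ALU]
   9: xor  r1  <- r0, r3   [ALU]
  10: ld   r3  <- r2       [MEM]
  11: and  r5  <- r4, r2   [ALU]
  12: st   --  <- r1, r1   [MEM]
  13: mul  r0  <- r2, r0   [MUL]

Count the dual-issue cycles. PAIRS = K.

PAIRS = 4

#0 head=0: xor.ALU i0 RAW r0
#1 head=1: mulh.MUL;sll.ALU i1,i2 2-wide
#2 head=3: st.MEM i3 no-port MEM/BR
#3 head=4: beq.BR i4 no-port BR/MEM
#4 head=5: ld.MEM i5 no-port MEM/MEM
#5 head=6: st.MEM;sll.ALU i6,i7 2-wide
#6 head=8: add.ALU i8 RAW r0
#7 head=9: xor.ALU;ld.MEM i9,i10 2-wide
#8 head=11: and.ALU;st.MEM i11,i12 2-wide
#9 head=13: mul.MUL i13 tail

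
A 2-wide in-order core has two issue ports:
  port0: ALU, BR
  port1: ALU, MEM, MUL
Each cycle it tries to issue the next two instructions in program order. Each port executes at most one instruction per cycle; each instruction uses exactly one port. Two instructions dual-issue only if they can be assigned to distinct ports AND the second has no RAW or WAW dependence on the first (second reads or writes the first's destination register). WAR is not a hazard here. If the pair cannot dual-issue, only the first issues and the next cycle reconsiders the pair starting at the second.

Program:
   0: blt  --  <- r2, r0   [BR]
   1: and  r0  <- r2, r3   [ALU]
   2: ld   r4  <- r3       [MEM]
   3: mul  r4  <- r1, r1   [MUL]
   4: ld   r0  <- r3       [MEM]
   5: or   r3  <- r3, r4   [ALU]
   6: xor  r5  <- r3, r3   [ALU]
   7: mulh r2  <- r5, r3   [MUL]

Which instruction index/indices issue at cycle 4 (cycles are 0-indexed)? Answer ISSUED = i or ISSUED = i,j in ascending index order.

ISSUED = 6

#0 head=0: blt.BR/and.ALU i0+i1 2-wide
#1 head=2: ld.MEM i2 no-port MEM/MUL
#2 head=3: mul.MUL i3 no-port MUL/MEM
#3 head=4: ld.MEM/or.ALU i4+i5 2-wide
#4 head=6: xor.ALU i6 RAW r5
#5 head=7: mulh.MUL i7 tail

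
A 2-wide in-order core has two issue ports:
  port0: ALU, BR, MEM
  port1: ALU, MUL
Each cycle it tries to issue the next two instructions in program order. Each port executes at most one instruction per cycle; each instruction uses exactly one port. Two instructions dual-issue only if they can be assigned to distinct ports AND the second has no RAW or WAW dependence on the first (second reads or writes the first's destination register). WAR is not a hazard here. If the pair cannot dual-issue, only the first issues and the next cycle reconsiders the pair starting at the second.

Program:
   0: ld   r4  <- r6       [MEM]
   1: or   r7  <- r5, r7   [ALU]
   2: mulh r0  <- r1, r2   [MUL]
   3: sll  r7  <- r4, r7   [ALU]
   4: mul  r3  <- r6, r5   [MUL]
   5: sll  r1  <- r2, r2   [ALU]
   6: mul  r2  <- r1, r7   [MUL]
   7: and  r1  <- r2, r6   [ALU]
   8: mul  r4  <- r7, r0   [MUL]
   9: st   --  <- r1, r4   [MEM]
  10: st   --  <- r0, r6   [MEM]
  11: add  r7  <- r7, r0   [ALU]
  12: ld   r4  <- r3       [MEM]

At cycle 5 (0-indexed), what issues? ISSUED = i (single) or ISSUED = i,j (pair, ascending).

[0] i0/i1  ld+or  -- pair
[1] i2/i3  mulh+sll  -- pair
[2] i4/i5  mul+sll  -- pair
[3] i6  mul  -- RAW r2
[4] i7/i8  and+mul  -- pair
[5] i9  st  -- no-port MEM/MEM
[6] i10/i11  st+add  -- pair
[7] i12  ld  -- tail

ISSUED = 9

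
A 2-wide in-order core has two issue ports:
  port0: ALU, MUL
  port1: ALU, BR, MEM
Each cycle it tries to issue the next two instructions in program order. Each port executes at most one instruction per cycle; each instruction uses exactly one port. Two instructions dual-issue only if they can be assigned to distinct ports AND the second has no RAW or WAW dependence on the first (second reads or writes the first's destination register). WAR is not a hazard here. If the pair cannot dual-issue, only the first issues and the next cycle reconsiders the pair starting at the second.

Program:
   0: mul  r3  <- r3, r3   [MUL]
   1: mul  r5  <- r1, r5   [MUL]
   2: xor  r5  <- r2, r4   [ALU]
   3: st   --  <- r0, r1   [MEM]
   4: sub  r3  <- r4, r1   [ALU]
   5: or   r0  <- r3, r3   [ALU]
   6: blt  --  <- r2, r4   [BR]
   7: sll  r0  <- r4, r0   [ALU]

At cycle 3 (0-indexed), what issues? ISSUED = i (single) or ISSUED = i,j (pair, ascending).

#0 head=0: mul i0 no-port MUL/MUL
#1 head=1: mul i1 WAW r5
#2 head=2: xor;st i2/i3 pair
#3 head=4: sub i4 RAW r3
#4 head=5: or;blt i5/i6 pair
#5 head=7: sll i7 tail

ISSUED = 4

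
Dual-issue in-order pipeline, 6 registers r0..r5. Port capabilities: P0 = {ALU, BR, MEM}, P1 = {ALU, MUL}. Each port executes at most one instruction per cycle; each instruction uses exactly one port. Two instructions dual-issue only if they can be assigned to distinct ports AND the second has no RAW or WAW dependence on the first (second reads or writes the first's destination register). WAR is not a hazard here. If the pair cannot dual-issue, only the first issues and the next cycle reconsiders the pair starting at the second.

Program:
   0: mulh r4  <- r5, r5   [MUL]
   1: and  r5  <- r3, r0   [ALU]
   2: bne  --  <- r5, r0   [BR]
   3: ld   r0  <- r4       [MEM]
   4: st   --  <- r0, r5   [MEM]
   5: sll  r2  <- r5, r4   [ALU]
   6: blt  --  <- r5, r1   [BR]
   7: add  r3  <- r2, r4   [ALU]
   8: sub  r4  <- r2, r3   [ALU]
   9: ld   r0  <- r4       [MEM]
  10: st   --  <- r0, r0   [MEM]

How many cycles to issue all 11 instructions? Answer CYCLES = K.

c0: i0,i1 mulh.MUL;and.ALU  pair
c1: i2 bne.BR  no-port BR/MEM
c2: i3 ld.MEM  no-port MEM/MEM
c3: i4,i5 st.MEM;sll.ALU  pair
c4: i6,i7 blt.BR;add.ALU  pair
c5: i8 sub.ALU  RAW r4
c6: i9 ld.MEM  no-port MEM/MEM
c7: i10 st.MEM  tail

CYCLES = 8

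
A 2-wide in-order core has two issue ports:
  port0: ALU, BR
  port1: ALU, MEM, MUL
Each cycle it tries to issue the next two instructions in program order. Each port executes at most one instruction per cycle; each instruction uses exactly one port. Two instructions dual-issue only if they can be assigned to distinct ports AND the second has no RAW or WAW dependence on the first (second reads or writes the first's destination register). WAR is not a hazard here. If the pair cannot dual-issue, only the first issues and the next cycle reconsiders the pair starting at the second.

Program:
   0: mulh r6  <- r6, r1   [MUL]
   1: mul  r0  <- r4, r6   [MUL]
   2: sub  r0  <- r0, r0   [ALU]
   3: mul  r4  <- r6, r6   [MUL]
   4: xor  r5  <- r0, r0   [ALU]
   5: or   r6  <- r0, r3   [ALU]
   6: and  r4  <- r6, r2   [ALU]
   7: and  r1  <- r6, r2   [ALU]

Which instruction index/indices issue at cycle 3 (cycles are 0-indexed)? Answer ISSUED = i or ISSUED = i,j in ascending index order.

ISSUED = 4,5

[0] i0  mulh  -- no-port MUL/MUL
[1] i1  mul  -- RAW+WAW r0
[2] i2+i3  sub+mul  -- dual
[3] i4+i5  xor+or  -- dual
[4] i6+i7  and+and  -- dual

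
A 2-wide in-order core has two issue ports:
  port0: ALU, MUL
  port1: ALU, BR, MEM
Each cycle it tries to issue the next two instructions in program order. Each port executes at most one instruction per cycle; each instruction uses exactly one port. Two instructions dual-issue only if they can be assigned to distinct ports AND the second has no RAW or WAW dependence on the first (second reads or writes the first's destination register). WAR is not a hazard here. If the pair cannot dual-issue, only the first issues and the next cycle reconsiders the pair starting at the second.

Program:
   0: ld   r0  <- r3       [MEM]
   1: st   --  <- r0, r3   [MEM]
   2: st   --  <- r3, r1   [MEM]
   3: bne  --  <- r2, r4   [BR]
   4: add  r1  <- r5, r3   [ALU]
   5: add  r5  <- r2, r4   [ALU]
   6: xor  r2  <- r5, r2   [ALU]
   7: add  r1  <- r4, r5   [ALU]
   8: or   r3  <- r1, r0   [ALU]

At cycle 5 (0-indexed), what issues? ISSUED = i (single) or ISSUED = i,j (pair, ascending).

[0] i0  ld.MEM  -- no-port MEM/MEM
[1] i1  st.MEM  -- no-port MEM/MEM
[2] i2  st.MEM  -- no-port MEM/BR
[3] i3/i4  bne.BR;add.ALU  -- 2-wide
[4] i5  add.ALU  -- RAW r5
[5] i6/i7  xor.ALU;add.ALU  -- 2-wide
[6] i8  or.ALU  -- tail

ISSUED = 6,7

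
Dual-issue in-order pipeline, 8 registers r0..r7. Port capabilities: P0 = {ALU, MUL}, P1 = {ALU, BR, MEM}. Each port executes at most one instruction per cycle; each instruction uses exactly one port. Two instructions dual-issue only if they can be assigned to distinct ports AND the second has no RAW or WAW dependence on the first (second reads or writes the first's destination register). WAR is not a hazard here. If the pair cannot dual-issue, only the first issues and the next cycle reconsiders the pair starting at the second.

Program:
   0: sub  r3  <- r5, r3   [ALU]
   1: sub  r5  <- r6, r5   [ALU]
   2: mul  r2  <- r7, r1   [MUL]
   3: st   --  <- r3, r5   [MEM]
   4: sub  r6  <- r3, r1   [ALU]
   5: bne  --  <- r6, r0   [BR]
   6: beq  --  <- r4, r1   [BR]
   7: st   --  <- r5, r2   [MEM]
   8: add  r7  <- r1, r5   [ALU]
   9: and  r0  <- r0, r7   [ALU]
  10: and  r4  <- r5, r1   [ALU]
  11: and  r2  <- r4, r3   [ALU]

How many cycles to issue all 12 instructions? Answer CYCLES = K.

CYCLES = 8

c0: i0/i1 sub.ALU+sub.ALU  2-wide
c1: i2/i3 mul.MUL+st.MEM  2-wide
c2: i4 sub.ALU  RAW r6
c3: i5 bne.BR  no-port BR/BR
c4: i6 beq.BR  no-port BR/MEM
c5: i7/i8 st.MEM+add.ALU  2-wide
c6: i9/i10 and.ALU+and.ALU  2-wide
c7: i11 and.ALU  tail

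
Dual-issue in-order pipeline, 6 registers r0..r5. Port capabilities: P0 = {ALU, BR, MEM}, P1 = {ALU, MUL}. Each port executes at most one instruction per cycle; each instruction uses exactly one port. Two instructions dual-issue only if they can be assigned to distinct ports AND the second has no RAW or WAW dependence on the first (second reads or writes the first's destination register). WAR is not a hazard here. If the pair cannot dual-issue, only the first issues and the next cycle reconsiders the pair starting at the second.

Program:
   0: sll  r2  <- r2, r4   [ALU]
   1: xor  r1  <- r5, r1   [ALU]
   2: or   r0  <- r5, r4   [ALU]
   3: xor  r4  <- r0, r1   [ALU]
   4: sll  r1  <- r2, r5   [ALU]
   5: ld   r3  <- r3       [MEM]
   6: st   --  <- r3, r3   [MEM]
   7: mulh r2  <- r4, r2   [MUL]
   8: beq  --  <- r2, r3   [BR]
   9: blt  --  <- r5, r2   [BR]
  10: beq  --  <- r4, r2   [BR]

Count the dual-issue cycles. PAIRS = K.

  cy0 -> i0&i1 (sll.ALU xor.ALU) 2-wide
  cy1 -> i2 (or.ALU) RAW r0
  cy2 -> i3&i4 (xor.ALU sll.ALU) 2-wide
  cy3 -> i5 (ld.MEM) no-port MEM/MEM
  cy4 -> i6&i7 (st.MEM mulh.MUL) 2-wide
  cy5 -> i8 (beq.BR) no-port BR/BR
  cy6 -> i9 (blt.BR) no-port BR/BR
  cy7 -> i10 (beq.BR) tail

PAIRS = 3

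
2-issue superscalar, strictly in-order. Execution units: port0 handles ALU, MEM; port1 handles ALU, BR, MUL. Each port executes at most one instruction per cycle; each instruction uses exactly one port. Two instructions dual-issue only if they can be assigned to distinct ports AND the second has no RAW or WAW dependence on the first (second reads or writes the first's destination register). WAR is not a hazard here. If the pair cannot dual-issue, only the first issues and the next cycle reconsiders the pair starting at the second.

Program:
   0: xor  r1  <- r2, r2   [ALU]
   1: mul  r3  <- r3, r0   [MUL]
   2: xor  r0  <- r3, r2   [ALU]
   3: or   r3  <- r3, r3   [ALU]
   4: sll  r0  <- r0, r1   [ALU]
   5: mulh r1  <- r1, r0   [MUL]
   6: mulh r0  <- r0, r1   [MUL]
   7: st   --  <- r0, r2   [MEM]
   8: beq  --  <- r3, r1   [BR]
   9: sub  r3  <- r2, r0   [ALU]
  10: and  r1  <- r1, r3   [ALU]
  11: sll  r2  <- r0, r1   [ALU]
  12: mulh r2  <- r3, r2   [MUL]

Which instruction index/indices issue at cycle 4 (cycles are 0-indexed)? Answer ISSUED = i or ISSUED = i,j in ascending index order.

t=0 i0+i1:xor.ALU/mul.MUL ; 2-wide
t=1 i2+i3:xor.ALU/or.ALU ; 2-wide
t=2 i4:sll.ALU ; RAW r0
t=3 i5:mulh.MUL ; no-port MUL/MUL
t=4 i6:mulh.MUL ; RAW r0
t=5 i7+i8:st.MEM/beq.BR ; 2-wide
t=6 i9:sub.ALU ; RAW r3
t=7 i10:and.ALU ; RAW r1
t=8 i11:sll.ALU ; RAW+WAW r2
t=9 i12:mulh.MUL ; tail

ISSUED = 6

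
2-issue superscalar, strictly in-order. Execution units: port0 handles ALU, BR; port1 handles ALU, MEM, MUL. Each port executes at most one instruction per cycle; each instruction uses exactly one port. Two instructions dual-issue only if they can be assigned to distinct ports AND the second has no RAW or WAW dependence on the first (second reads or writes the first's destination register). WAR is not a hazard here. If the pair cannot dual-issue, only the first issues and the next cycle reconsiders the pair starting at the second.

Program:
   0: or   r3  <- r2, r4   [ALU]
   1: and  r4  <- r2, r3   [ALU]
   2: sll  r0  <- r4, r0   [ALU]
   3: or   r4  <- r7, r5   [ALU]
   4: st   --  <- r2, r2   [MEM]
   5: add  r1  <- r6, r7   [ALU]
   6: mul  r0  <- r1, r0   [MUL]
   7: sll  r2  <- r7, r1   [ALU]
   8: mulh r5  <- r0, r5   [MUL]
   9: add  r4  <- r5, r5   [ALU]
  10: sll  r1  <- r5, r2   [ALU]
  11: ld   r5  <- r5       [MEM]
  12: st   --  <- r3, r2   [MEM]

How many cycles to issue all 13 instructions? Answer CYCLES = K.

c0: i0 or  RAW r3
c1: i1 and  RAW r4
c2: i2&i3 sll or  dual
c3: i4&i5 st add  dual
c4: i6&i7 mul sll  dual
c5: i8 mulh  RAW r5
c6: i9&i10 add sll  dual
c7: i11 ld  no-port MEM/MEM
c8: i12 st  tail

CYCLES = 9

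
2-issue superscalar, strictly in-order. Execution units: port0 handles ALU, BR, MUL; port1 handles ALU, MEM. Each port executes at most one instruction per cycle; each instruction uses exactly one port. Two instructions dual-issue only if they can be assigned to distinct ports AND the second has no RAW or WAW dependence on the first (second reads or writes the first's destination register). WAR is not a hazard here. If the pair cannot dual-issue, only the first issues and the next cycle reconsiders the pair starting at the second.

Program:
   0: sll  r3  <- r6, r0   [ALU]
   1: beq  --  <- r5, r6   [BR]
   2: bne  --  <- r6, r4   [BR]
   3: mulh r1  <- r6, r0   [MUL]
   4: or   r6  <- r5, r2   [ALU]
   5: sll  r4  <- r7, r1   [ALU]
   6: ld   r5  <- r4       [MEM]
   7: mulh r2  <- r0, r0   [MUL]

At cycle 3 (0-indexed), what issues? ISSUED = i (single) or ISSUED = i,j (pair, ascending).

ISSUED = 5

c0: i0&i1 sll.ALU;beq.BR  2-wide
c1: i2 bne.BR  no-port BR/MUL
c2: i3&i4 mulh.MUL;or.ALU  2-wide
c3: i5 sll.ALU  RAW r4
c4: i6&i7 ld.MEM;mulh.MUL  2-wide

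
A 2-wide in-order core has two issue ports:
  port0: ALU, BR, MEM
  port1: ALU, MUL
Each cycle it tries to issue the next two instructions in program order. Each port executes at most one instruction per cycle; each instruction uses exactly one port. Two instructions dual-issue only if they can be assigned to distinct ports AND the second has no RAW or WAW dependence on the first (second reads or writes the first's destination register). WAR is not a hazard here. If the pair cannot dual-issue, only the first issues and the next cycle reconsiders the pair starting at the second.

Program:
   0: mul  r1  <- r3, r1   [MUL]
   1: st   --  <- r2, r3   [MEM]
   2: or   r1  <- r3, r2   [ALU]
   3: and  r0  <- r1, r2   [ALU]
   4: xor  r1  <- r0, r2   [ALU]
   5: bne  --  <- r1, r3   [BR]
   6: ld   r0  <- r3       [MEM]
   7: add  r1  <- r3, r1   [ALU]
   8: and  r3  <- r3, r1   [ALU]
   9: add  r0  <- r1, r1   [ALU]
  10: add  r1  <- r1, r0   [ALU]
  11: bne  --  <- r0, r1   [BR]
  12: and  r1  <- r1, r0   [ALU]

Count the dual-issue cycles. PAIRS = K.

c0: i0&i1 mul.MUL/st.MEM  2-wide
c1: i2 or.ALU  RAW r1
c2: i3 and.ALU  RAW r0
c3: i4 xor.ALU  RAW r1
c4: i5 bne.BR  no-port BR/MEM
c5: i6&i7 ld.MEM/add.ALU  2-wide
c6: i8&i9 and.ALU/add.ALU  2-wide
c7: i10 add.ALU  RAW r1
c8: i11&i12 bne.BR/and.ALU  2-wide

PAIRS = 4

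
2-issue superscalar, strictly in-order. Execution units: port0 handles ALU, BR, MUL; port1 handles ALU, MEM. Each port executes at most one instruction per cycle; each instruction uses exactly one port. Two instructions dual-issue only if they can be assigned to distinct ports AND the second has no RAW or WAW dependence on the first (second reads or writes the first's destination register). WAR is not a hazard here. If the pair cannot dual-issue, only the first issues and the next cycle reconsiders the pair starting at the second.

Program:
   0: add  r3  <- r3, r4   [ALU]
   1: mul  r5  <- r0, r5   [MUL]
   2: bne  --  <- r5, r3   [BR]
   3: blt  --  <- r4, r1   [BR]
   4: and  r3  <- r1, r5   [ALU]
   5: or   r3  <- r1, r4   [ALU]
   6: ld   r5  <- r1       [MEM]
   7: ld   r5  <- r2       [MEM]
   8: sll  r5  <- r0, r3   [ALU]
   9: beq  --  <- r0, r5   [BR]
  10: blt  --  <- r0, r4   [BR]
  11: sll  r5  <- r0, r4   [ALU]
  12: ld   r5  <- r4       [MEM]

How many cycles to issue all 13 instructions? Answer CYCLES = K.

0. add.ALU/mul.MUL @i0+i1  | dual
1. bne.BR @i2  | no-port BR/BR
2. blt.BR/and.ALU @i3+i4  | dual
3. or.ALU/ld.MEM @i5+i6  | dual
4. ld.MEM @i7  | WAW r5
5. sll.ALU @i8  | RAW r5
6. beq.BR @i9  | no-port BR/BR
7. blt.BR/sll.ALU @i10+i11  | dual
8. ld.MEM @i12  | tail

CYCLES = 9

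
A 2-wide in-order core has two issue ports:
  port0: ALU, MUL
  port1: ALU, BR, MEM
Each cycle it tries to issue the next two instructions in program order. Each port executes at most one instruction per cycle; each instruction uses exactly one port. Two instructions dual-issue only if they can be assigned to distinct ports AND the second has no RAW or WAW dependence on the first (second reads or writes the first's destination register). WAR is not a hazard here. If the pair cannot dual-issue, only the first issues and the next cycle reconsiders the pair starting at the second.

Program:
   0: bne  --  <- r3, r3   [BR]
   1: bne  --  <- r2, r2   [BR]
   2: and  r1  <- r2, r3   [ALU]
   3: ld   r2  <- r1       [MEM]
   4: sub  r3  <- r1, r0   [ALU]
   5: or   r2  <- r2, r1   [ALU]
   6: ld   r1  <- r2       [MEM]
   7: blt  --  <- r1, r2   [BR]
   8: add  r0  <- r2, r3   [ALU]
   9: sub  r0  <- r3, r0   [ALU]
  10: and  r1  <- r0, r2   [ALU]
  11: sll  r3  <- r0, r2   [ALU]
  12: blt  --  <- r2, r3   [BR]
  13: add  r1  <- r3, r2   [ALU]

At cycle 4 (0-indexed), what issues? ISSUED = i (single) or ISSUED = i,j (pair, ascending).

ISSUED = 6

t=0 i0:bne.BR ; no-port BR/BR
t=1 i1&i2:bne.BR;and.ALU ; pair
t=2 i3&i4:ld.MEM;sub.ALU ; pair
t=3 i5:or.ALU ; RAW r2
t=4 i6:ld.MEM ; no-port MEM/BR
t=5 i7&i8:blt.BR;add.ALU ; pair
t=6 i9:sub.ALU ; RAW r0
t=7 i10&i11:and.ALU;sll.ALU ; pair
t=8 i12&i13:blt.BR;add.ALU ; pair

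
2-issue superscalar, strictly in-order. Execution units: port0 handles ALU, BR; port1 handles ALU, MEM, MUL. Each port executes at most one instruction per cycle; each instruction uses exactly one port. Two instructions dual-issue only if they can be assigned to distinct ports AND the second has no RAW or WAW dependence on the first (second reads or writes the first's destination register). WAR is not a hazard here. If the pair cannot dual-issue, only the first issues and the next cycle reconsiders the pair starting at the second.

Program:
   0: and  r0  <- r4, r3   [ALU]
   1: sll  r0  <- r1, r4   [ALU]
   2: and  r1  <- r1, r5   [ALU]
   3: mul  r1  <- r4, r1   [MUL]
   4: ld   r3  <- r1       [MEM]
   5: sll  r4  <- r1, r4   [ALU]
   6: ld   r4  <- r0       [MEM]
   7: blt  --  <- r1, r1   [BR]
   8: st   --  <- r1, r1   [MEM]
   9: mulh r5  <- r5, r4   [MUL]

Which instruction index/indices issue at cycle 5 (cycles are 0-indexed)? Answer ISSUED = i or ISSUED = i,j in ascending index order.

[0] i0  and.ALU  -- WAW r0
[1] i1/i2  sll.ALU+and.ALU  -- pair
[2] i3  mul.MUL  -- no-port MUL/MEM
[3] i4/i5  ld.MEM+sll.ALU  -- pair
[4] i6/i7  ld.MEM+blt.BR  -- pair
[5] i8  st.MEM  -- no-port MEM/MUL
[6] i9  mulh.MUL  -- tail

ISSUED = 8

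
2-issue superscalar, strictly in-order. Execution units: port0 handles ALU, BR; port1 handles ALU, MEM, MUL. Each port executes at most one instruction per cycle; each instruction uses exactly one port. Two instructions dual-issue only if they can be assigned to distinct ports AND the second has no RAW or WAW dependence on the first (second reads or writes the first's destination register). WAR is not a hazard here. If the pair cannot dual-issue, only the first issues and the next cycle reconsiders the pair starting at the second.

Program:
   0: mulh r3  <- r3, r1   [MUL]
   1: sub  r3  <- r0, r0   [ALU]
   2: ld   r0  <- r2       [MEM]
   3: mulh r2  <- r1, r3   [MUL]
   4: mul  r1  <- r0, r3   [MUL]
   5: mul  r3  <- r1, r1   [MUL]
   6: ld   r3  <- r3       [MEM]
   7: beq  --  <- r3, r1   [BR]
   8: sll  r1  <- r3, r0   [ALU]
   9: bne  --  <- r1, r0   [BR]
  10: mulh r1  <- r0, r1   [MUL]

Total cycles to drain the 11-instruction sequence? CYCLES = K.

CYCLES = 8

  cy0 -> i0 (mulh.MUL) WAW r3
  cy1 -> i1,i2 (sub.ALU/ld.MEM) 2-wide
  cy2 -> i3 (mulh.MUL) no-port MUL/MUL
  cy3 -> i4 (mul.MUL) no-port MUL/MUL
  cy4 -> i5 (mul.MUL) no-port MUL/MEM
  cy5 -> i6 (ld.MEM) RAW r3
  cy6 -> i7,i8 (beq.BR/sll.ALU) 2-wide
  cy7 -> i9,i10 (bne.BR/mulh.MUL) 2-wide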